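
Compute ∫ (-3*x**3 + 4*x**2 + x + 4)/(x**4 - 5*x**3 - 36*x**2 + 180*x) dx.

log(x)/45 - 247*log(x - 6)/36 + 266*log(x - 5)/55 - 395*log(x + 6)/396 + C

Factor the denominator: x*(x - 6)*(x - 5)*(x + 6).
Partial-fraction decomposition: -395/(396*(x + 6)) + 266/(55*(x - 5)) - 247/(36*(x - 6)) + 1/(45*x).
Integrate each term: A/(x−a) contributes A·log|x−a|.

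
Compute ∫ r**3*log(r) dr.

r**4*log(r)/4 - r**4/16 + C

Use integration by parts with u = log(r), dv = r**3 dr.
Then du = 1/r dr and v = r**4/4.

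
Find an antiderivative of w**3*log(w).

w**4*log(w)/4 - w**4/16 + C

Use integration by parts with u = log(w), dv = w**3 dw.
Then du = 1/w dw and v = w**4/4.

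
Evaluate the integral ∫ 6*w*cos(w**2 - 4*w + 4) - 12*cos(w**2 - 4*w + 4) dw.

3*sin(w**2 - 4*w + 4) + C

Let u = w**2 - 4*w + 4, so du = (2*w - 4) dw.
Rewriting, the integral becomes 3·∫ cos(u) du = 3·sin(u).
Substituting back, u = w**2 - 4*w + 4.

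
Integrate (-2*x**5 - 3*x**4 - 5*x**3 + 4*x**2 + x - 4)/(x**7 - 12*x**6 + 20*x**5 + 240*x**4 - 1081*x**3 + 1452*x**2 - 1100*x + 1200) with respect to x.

-10187*log(x - 6)/1628 + 2883*log(x - 5)/260 - 256*log(x - 4)/51 + 23*log(x - 2)/140 + 1697*log(x + 5)/60060 - 329*log(x**2 + 1)/163540 - 284*atan(x)/40885 + C

Factor the denominator: (x - 6)*(x - 5)*(x - 4)*(x - 2)*(x + 5)*(x**2 + 1).
Partial-fraction decomposition: -(329*x + 568)/(81770*(x**2 + 1)) + 1697/(60060*(x + 5)) + 23/(140*(x - 2)) - 256/(51*(x - 4)) + 2883/(260*(x - 5)) - 10187/(1628*(x - 6)).
Integrate each term; A/(x−a) gives A·log|x−a|; the (Bx+D)/(x²+p²) term gives a log and an atan.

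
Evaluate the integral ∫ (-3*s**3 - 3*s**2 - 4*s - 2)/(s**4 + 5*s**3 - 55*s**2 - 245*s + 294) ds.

Factor the denominator: (s - 7)*(s - 1)*(s + 6)*(s + 7).
Partial-fraction decomposition: -227/(28*(s + 7)) + 562/(91*(s + 6)) + 1/(28*(s - 1)) - 201/(182*(s - 7)).
Integrate each term: A/(s−a) contributes A·log|s−a|.

-201*log(s - 7)/182 + log(s - 1)/28 + 562*log(s + 6)/91 - 227*log(s + 7)/28 + C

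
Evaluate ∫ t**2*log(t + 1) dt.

Use integration by parts with u = log(t + 1), dv = t**2 dt.
Then du = 1/(t + 1) dt and v = t**3/3.

t**3*log(t + 1)/3 - t**3/9 + t**2/6 - t/3 + log(t + 1)/3 + C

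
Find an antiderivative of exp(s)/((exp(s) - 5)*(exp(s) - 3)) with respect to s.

log(exp(s) - 5)/2 - log(exp(s) - 3)/2 + C

Let u = e^s, du = e^s ds.
The integral becomes ∫ du/((u-3)(u-5)); decompose into partial fractions.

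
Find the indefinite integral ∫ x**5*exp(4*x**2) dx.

Let u = x², du = 2x dx; rewrite as (1/2)∫ u^2·exp(4u) du.
Now integrate by parts 2 times.

(8*x**4 - 4*x**2 + 1)*exp(4*x**2)/64 + C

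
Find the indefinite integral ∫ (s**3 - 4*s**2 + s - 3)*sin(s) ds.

Use integration by parts with u = s**3 - 4*s**2 + s - 3, dv = sin(s) ds, so v = -cos(s).
Apply parts 3 times (tabular method): alternate signs, differentiate u down to 0, integrate dv up.

-s**3*cos(s) + 3*s**2*sin(s) + 4*s**2*cos(s) - 8*s*sin(s) + 5*s*cos(s) - 5*sin(s) - 5*cos(s) + C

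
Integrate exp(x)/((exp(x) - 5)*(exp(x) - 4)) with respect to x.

Let u = e^x, du = e^x dx.
The integral becomes ∫ du/((u-4)(u-5)); decompose into partial fractions.

log(exp(x) - 5) - log(exp(x) - 4) + C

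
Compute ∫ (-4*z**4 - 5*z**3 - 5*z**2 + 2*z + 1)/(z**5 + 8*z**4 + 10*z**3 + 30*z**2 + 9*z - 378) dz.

Factor the denominator: (z - 2)*(z + 3)*(z + 7)*(z**2 + 9).
Partial-fraction decomposition: -(3791*z - 14154)/(6786*(z**2 + 9)) - 8147/(2088*(z + 7)) + 239/(360*(z + 3)) - 119/(585*(z - 2)).
Integrate each term; A/(z−a) gives A·log|z−a|; the (Bz+D)/(z²+p²) term gives a log and an atan.

-119*log(z - 2)/585 + 239*log(z + 3)/360 - 8147*log(z + 7)/2088 - 3791*log(z**2 + 9)/13572 + 2359*atan(z/3)/3393 + C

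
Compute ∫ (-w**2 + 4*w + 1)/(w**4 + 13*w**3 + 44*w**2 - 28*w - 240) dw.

Factor the denominator: (w - 2)*(w + 4)*(w + 5)*(w + 6).
Partial-fraction decomposition: 59/(16*(w + 6)) - 44/(7*(w + 5)) + 31/(12*(w + 4)) + 5/(336*(w - 2)).
Integrate each term: A/(w−a) contributes A·log|w−a|.

5*log(w - 2)/336 + 31*log(w + 4)/12 - 44*log(w + 5)/7 + 59*log(w + 6)/16 + C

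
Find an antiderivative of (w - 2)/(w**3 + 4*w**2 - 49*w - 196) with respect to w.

5*log(w - 7)/154 + 2*log(w + 4)/11 - 3*log(w + 7)/14 + C

Factor the denominator: (w - 7)*(w + 4)*(w + 7).
Partial-fraction decomposition: -3/(14*(w + 7)) + 2/(11*(w + 4)) + 5/(154*(w - 7)).
Integrate each term: A/(w−a) contributes A·log|w−a|.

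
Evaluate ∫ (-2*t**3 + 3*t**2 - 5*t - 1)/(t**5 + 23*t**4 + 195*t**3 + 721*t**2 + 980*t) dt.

Factor the denominator: t*(t + 4)*(t + 5)*(t + 7)**2.
Partial-fraction decomposition: -7075/(588*(t + 7)) - 289/(14*(t + 7)**2) + 349/(20*(t + 5)) - 65/(12*(t + 4)) - 1/(980*t).
Integrate each term; A/(t−a) gives A·log|t−a|; A/(t−a)² gives −A/(t−a).

-log(t)/980 - 65*log(t + 4)/12 + 349*log(t + 5)/20 - 7075*log(t + 7)/588 + 289/(14*t + 98) + C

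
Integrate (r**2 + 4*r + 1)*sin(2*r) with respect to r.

Use integration by parts with u = r**2 + 4*r + 1, dv = sin(2*r) dr, so v = -cos(2*r)/2.
Apply parts 2 times (tabular method): alternate signs, differentiate u down to 0, integrate dv up.

-r**2*cos(2*r)/2 + r*sin(2*r)/2 - 2*r*cos(2*r) + sin(2*r) - cos(2*r)/4 + C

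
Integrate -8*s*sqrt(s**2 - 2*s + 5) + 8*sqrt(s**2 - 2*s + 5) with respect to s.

-8*(s**2 - 2*s + 5)**(3/2)/3 + C

Let u = s**2 - 2*s + 5, so du = (2*s - 2) ds.
Rewriting, the integral becomes -4·∫ √u du = -4·(2/3)u^(3/2).
Substituting back, u = s**2 - 2*s + 5.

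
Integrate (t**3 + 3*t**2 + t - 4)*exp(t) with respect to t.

Use integration by parts with u = t**3 + 3*t**2 + t - 4, dv = exp(t) dt, so v = exp(t).
Apply parts 3 times (tabular method): alternate signs, differentiate u down to 0, integrate dv up.

(t**3 + t - 5)*exp(t) + C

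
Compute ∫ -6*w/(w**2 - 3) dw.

-3*log(w**2 - 3) + C

Let u = w**2 - 3, so du = (2*w) dw.
Rewriting, the integral becomes -3·∫ 1/u du = -3·log(u).
Substituting back, u = w**2 - 3.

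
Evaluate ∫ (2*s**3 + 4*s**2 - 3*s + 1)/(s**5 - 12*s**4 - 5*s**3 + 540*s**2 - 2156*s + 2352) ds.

Factor the denominator: (s - 7)*(s - 6)*(s - 4)*(s - 2)*(s + 7).
Partial-fraction decomposition: -2/(77*(s + 7)) - 3/(40*(s - 2)) + 181/(132*(s - 4)) - 43/(8*(s - 6)) + 431/(105*(s - 7)).
Integrate each term: A/(s−a) contributes A·log|s−a|.

431*log(s - 7)/105 - 43*log(s - 6)/8 + 181*log(s - 4)/132 - 3*log(s - 2)/40 - 2*log(s + 7)/77 + C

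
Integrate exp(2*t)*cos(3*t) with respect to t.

3*exp(2*t)*sin(3*t)/13 + 2*exp(2*t)*cos(3*t)/13 + C

Let I denote the integral. Integrate by parts with u = cos(3*t), dv = exp(2*t) dt, so v = exp(2*t)/2: I = exp(2*t)*cos(3*t)/2 + (3/2)·∫ exp(2*t)*sin(3*t) dt.
Apply parts again with u = sin(3*t), dv = exp(2*t) dt: ∫ exp(2*t)*sin(3*t) dt = exp(2*t)*sin(3*t)/2 − (3/2)·I. Substituting back brings back I: I = 3*exp(2*t)*sin(3*t)/4 + exp(2*t)*cos(3*t)/2 − (9/4)·I.
Solving for I: (1 + 9/4)·I equals the remaining terms, so I = (4/13)·(3*exp(2*t)*sin(3*t)/4 + exp(2*t)*cos(3*t)/2).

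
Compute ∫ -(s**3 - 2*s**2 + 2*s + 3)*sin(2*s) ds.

s**3*cos(2*s)/2 - 3*s**2*sin(2*s)/4 - s**2*cos(2*s) + s*sin(2*s) + s*cos(2*s)/4 - sin(2*s)/8 + 2*cos(2*s) + C

Use integration by parts with u = s**3 - 2*s**2 + 2*s + 3, dv = -sin(2*s) ds, so v = cos(2*s)/2.
Apply parts 3 times (tabular method): alternate signs, differentiate u down to 0, integrate dv up.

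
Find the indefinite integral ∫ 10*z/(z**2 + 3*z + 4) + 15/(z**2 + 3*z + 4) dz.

5*log(z**2 + 3*z + 4) + C

Let u = z**2 + 3*z + 4, so du = (2*z + 3) dz.
Rewriting, the integral becomes 5·∫ 1/u du = 5·log(u).
Substituting back, u = z**2 + 3*z + 4.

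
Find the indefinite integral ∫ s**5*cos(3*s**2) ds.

s**4*sin(3*s**2)/6 + s**2*cos(3*s**2)/9 - sin(3*s**2)/27 + C

Let u = s², du = 2s ds; rewrite as (1/2)∫ u^2·cos(3u) du.
Now integrate by parts 2 times.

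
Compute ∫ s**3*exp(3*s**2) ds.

Let u = s², du = 2s ds; rewrite as (1/2)∫ u^1·exp(3u) du.
Now integrate by parts 1 time.

(3*s**2 - 1)*exp(3*s**2)/18 + C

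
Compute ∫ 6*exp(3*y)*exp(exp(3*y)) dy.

2*exp(exp(3*y)) + C

Let u = exp(3*y), so du = (3*exp(3*y)) dy.
Rewriting, the integral becomes 2·∫ e^u du = 2·e^u.
Substituting back, u = exp(3*y).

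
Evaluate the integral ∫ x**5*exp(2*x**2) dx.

(2*x**4 - 2*x**2 + 1)*exp(2*x**2)/8 + C

Let u = x², du = 2x dx; rewrite as (1/2)∫ u^2·exp(2u) du.
Now integrate by parts 2 times.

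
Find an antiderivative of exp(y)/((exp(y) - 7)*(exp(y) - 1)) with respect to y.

log(exp(y) - 7)/6 - log(exp(y) - 1)/6 + C

Let u = e^y, du = e^y dy.
The integral becomes ∫ du/((u-7)(u-1)); decompose into partial fractions.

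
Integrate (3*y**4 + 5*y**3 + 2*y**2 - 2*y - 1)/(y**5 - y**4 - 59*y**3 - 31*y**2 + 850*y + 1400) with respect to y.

Factor the denominator: (y - 7)*(y - 5)*(y + 2)*(y + 4)*(y + 5).
Partial-fraction decomposition: 1309/(360*(y + 5)) - 487/(198*(y + 4)) + 19/(378*(y + 2)) - 2539/(1260*(y - 5)) + 9001/(2376*(y - 7)).
Integrate each term: A/(y−a) contributes A·log|y−a|.

9001*log(y - 7)/2376 - 2539*log(y - 5)/1260 + 19*log(y + 2)/378 - 487*log(y + 4)/198 + 1309*log(y + 5)/360 + C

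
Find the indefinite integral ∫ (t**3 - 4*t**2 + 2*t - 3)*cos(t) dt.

Use integration by parts with u = t**3 - 4*t**2 + 2*t - 3, dv = cos(t) dt, so v = sin(t).
Apply parts 3 times (tabular method): alternate signs, differentiate u down to 0, integrate dv up.

t**3*sin(t) - 4*t**2*sin(t) + 3*t**2*cos(t) - 4*t*sin(t) - 8*t*cos(t) + 5*sin(t) - 4*cos(t) + C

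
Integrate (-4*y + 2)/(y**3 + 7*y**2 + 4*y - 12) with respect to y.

-2*log(y - 1)/21 - 5*log(y + 2)/6 + 13*log(y + 6)/14 + C

Factor the denominator: (y - 1)*(y + 2)*(y + 6).
Partial-fraction decomposition: 13/(14*(y + 6)) - 5/(6*(y + 2)) - 2/(21*(y - 1)).
Integrate each term: A/(y−a) contributes A·log|y−a|.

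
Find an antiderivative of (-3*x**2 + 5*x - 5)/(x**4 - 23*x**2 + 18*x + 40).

-11*log(x - 4)/30 + log(x - 2)/6 - 13*log(x + 1)/60 + 5*log(x + 5)/12 + C

Factor the denominator: (x - 4)*(x - 2)*(x + 1)*(x + 5).
Partial-fraction decomposition: 5/(12*(x + 5)) - 13/(60*(x + 1)) + 1/(6*(x - 2)) - 11/(30*(x - 4)).
Integrate each term: A/(x−a) contributes A·log|x−a|.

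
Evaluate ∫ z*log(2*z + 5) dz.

Use integration by parts with u = log(2*z + 5), dv = z dz.
Then du = 2/(2*z + 5) dz and v = z**2/2.

z**2*log(2*z + 5)/2 - z**2/4 + 5*z/4 - 25*log(2*z + 5)/8 + C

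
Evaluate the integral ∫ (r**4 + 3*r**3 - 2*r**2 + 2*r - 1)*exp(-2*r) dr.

Use integration by parts with u = r**4 + 3*r**3 - 2*r**2 + 2*r - 1, dv = exp(-2*r) dr, so v = -exp(-2*r)/2.
Apply parts 4 times (tabular method): alternate signs, differentiate u down to 0, integrate dv up.

(-4*r**4 - 20*r**3 - 22*r**2 - 30*r - 11)*exp(-2*r)/8 + C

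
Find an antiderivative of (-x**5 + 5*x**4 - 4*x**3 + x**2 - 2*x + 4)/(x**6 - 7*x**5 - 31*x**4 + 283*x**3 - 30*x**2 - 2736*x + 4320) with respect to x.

Factor the denominator: (x - 6)*(x - 4)*(x - 3)**2*(x + 4)*(x + 5).
Partial-fraction decomposition: -2263/(2112*(x + 5)) + 647/(980*(x + 4)) + 16127/(28224*(x - 3)) + 61/(168*(x - 3)**2) - 1/(12*(x - 4)) - 533/(495*(x - 6)).
Integrate each term; A/(x−a) gives A·log|x−a|; A/(x−a)² gives −A/(x−a).

-533*log(x - 6)/495 - log(x - 4)/12 + 16127*log(x - 3)/28224 + 647*log(x + 4)/980 - 2263*log(x + 5)/2112 - 61/(168*x - 504) + C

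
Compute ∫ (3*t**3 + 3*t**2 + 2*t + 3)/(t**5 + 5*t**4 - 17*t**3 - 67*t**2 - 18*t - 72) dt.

Factor the denominator: (t - 4)*(t + 3)*(t + 6)*(t**2 + 1).
Partial-fraction decomposition: (77*t + 19)/(6290*(t**2 + 1)) - 183/(370*(t + 6)) + 19/(70*(t + 3)) + 251/(1190*(t - 4)).
Integrate each term; A/(t−a) gives A·log|t−a|; the (Bt+D)/(t²+p²) term gives a log and an atan.

251*log(t - 4)/1190 + 19*log(t + 3)/70 - 183*log(t + 6)/370 + 77*log(t**2 + 1)/12580 + 19*atan(t)/6290 + C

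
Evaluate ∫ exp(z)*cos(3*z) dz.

Let I denote the integral. Integrate by parts with u = cos(3*z), dv = exp(z) dz, so v = exp(z): I = exp(z)*cos(3*z) + 3·∫ exp(z)*sin(3*z) dz.
Apply parts again with u = sin(3*z), dv = exp(z) dz: ∫ exp(z)*sin(3*z) dz = exp(z)*sin(3*z) − 3·I. Substituting back brings back I: I = 3*exp(z)*sin(3*z) + exp(z)*cos(3*z) − 9·I.
Solving for I: (1 + 9)·I equals the remaining terms, so I = (1/10)·(3*exp(z)*sin(3*z) + exp(z)*cos(3*z)).

3*exp(z)*sin(3*z)/10 + exp(z)*cos(3*z)/10 + C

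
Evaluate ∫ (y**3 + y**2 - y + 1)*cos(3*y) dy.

Use integration by parts with u = y**3 + y**2 - y + 1, dv = cos(3*y) dy, so v = sin(3*y)/3.
Apply parts 3 times (tabular method): alternate signs, differentiate u down to 0, integrate dv up.

y**3*sin(3*y)/3 + y**2*sin(3*y)/3 + y**2*cos(3*y)/3 - 5*y*sin(3*y)/9 + 2*y*cos(3*y)/9 + 7*sin(3*y)/27 - 5*cos(3*y)/27 + C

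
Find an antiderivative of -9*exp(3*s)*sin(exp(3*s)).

3*cos(exp(3*s)) + C

Let u = exp(3*s), so du = (3*exp(3*s)) ds.
Rewriting, the integral becomes -3·∫ sin(u) du = -3·-cos(u).
Substituting back, u = exp(3*s).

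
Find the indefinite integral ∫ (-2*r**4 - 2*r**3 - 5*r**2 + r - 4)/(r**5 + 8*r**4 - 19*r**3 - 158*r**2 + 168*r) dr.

-log(r)/42 - 6*log(r - 4)/11 + log(r - 1)/14 + 235*log(r + 6)/42 - 1093*log(r + 7)/154 + C

Factor the denominator: r*(r - 4)*(r - 1)*(r + 6)*(r + 7).
Partial-fraction decomposition: -1093/(154*(r + 7)) + 235/(42*(r + 6)) + 1/(14*(r - 1)) - 6/(11*(r - 4)) - 1/(42*r).
Integrate each term: A/(r−a) contributes A·log|r−a|.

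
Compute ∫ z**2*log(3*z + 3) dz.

z**3*log(3*z + 3)/3 - z**3/9 + z**2/6 - z/3 + log(z + 1)/3 + C

Use integration by parts with u = log(3*z + 3), dv = z**2 dz.
Then du = 3/(3*z + 3) dz and v = z**3/3.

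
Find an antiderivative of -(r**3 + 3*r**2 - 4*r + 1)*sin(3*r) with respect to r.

Use integration by parts with u = r**3 + 3*r**2 - 4*r + 1, dv = -sin(3*r) dr, so v = cos(3*r)/3.
Apply parts 3 times (tabular method): alternate signs, differentiate u down to 0, integrate dv up.

r**3*cos(3*r)/3 - r**2*sin(3*r)/3 + r**2*cos(3*r) - 2*r*sin(3*r)/3 - 14*r*cos(3*r)/9 + 14*sin(3*r)/27 + cos(3*r)/9 + C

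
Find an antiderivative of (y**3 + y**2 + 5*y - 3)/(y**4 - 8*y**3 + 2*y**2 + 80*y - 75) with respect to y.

Factor the denominator: (y - 5)**2*(y - 1)*(y + 3).
Partial-fraction decomposition: 9/(64*(y + 3)) + 1/(16*(y - 1)) + 51/(64*(y - 5)) + 43/(8*(y - 5)**2).
Integrate each term; A/(y−a) gives A·log|y−a|; A/(y−a)² gives −A/(y−a).

51*log(y - 5)/64 + log(y - 1)/16 + 9*log(y + 3)/64 - 43/(8*y - 40) + C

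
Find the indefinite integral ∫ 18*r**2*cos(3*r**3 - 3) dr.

2*sin(3*r**3 - 3) + C

Let u = 3*r**3 - 3, so du = (9*r**2) dr.
Rewriting, the integral becomes 2·∫ cos(u) du = 2·sin(u).
Substituting back, u = 3*r**3 - 3.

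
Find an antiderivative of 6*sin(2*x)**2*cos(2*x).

Let u = sin(2*x), so du = (2*cos(2*x)) dx.
Rewriting, the integral becomes 3·∫ u^2 du = 3·u^3/3.
Substituting back, u = sin(2*x).

sin(2*x)**3 + C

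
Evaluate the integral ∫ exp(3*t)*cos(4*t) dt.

Let I denote the integral. Integrate by parts with u = cos(4*t), dv = exp(3*t) dt, so v = exp(3*t)/3: I = exp(3*t)*cos(4*t)/3 + (4/3)·∫ exp(3*t)*sin(4*t) dt.
Apply parts again with u = sin(4*t), dv = exp(3*t) dt: ∫ exp(3*t)*sin(4*t) dt = exp(3*t)*sin(4*t)/3 − (4/3)·I. Substituting back brings back I: I = 4*exp(3*t)*sin(4*t)/9 + exp(3*t)*cos(4*t)/3 − (16/9)·I.
Solving for I: (1 + 16/9)·I equals the remaining terms, so I = (9/25)·(4*exp(3*t)*sin(4*t)/9 + exp(3*t)*cos(4*t)/3).

4*exp(3*t)*sin(4*t)/25 + 3*exp(3*t)*cos(4*t)/25 + C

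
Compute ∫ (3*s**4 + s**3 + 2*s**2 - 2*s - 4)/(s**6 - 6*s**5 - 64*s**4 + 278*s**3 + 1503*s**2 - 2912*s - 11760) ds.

Factor the denominator: (s - 7)**2*(s - 4)*(s + 3)*(s + 4)*(s + 5).
Partial-fraction decomposition: -301/(432*(s + 5)) + 185/(242*(s + 4)) - 59/(350*(s + 3)) + 71/(378*(s - 4)) - 4209/(48400*(s - 7)) + 1271/(660*(s - 7)**2).
Integrate each term; A/(s−a) gives A·log|s−a|; A/(s−a)² gives −A/(s−a).

-4209*log(s - 7)/48400 + 71*log(s - 4)/378 - 59*log(s + 3)/350 + 185*log(s + 4)/242 - 301*log(s + 5)/432 - 1271/(660*s - 4620) + C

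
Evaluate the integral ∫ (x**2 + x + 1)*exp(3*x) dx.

Use integration by parts with u = x**2 + x + 1, dv = exp(3*x) dx, so v = exp(3*x)/3.
Apply parts 2 times (tabular method): alternate signs, differentiate u down to 0, integrate dv up.

(9*x**2 + 3*x + 8)*exp(3*x)/27 + C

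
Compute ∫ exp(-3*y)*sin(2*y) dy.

-3*exp(-3*y)*sin(2*y)/13 - 2*exp(-3*y)*cos(2*y)/13 + C

Let I denote the integral. Integrate by parts with u = sin(2*y), dv = exp(-3*y) dy, so v = -exp(-3*y)/3: I = -exp(-3*y)*sin(2*y)/3 + (2/3)·∫ exp(-3*y)*cos(2*y) dy.
Apply parts again with u = cos(2*y), dv = exp(-3*y) dy: ∫ exp(-3*y)*cos(2*y) dy = -exp(-3*y)*cos(2*y)/3 − (2/3)·I. Substituting back brings back I: I = -exp(-3*y)*sin(2*y)/3 - 2*exp(-3*y)*cos(2*y)/9 − (4/9)·I.
Solving for I: (1 + 4/9)·I equals the remaining terms, so I = (9/13)·(-exp(-3*y)*sin(2*y)/3 - 2*exp(-3*y)*cos(2*y)/9).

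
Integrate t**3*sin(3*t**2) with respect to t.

-t**2*cos(3*t**2)/6 + sin(3*t**2)/18 + C

Let u = t², du = 2t dt; rewrite as (1/2)∫ u^1·sin(3u) du.
Now integrate by parts 1 time.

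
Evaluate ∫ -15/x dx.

Let u = 2*x**3, so du = (6*x**2) dx.
Rewriting, the integral becomes -5·∫ 1/u du = -5·log(u).
Substituting back, u = 2*x**3.

-15*log(x) - 5*log(2) + C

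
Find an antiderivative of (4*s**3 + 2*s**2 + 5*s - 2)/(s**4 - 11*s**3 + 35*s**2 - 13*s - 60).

191*log(s - 5)/4 - 306*log(s - 4)/5 + 139*log(s - 3)/8 + 3*log(s + 1)/40 + C

Factor the denominator: (s - 5)*(s - 4)*(s - 3)*(s + 1).
Partial-fraction decomposition: 3/(40*(s + 1)) + 139/(8*(s - 3)) - 306/(5*(s - 4)) + 191/(4*(s - 5)).
Integrate each term: A/(s−a) contributes A·log|s−a|.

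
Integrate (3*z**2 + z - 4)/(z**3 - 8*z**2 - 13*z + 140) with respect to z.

Factor the denominator: (z - 7)*(z - 5)*(z + 4).
Partial-fraction decomposition: 40/(99*(z + 4)) - 38/(9*(z - 5)) + 75/(11*(z - 7)).
Integrate each term: A/(z−a) contributes A·log|z−a|.

75*log(z - 7)/11 - 38*log(z - 5)/9 + 40*log(z + 4)/99 + C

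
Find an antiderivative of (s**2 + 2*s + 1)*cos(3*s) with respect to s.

Use integration by parts with u = s**2 + 2*s + 1, dv = cos(3*s) ds, so v = sin(3*s)/3.
Apply parts 2 times (tabular method): alternate signs, differentiate u down to 0, integrate dv up.

s**2*sin(3*s)/3 + 2*s*sin(3*s)/3 + 2*s*cos(3*s)/9 + 7*sin(3*s)/27 + 2*cos(3*s)/9 + C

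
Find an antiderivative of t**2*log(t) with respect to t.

t**3*log(t)/3 - t**3/9 + C

Use integration by parts with u = log(t), dv = t**2 dt.
Then du = 1/t dt and v = t**3/3.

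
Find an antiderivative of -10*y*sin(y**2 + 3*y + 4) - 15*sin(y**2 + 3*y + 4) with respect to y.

5*cos(y**2 + 3*y + 4) + C

Let u = y**2 + 3*y + 4, so du = (2*y + 3) dy.
Rewriting, the integral becomes -5·∫ sin(u) du = -5·-cos(u).
Substituting back, u = y**2 + 3*y + 4.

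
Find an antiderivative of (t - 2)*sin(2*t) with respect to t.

-t*cos(2*t)/2 + sin(2*t)/4 + cos(2*t) + C

Use integration by parts with u = t - 2, dv = sin(2*t) dt, so v = -cos(2*t)/2.
Apply parts 1 times (tabular method): alternate signs, differentiate u down to 0, integrate dv up.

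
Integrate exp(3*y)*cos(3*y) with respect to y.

Let I denote the integral. Integrate by parts with u = cos(3*y), dv = exp(3*y) dy, so v = exp(3*y)/3: I = exp(3*y)*cos(3*y)/3 + ∫ exp(3*y)*sin(3*y) dy.
Apply parts again with u = sin(3*y), dv = exp(3*y) dy: ∫ exp(3*y)*sin(3*y) dy = exp(3*y)*sin(3*y)/3 − I. Substituting back brings back I: I = exp(3*y)*sin(3*y)/3 + exp(3*y)*cos(3*y)/3 − I.
Solving for I: (1 + 1)·I equals the remaining terms, so I = (1/2)·(exp(3*y)*sin(3*y)/3 + exp(3*y)*cos(3*y)/3).

exp(3*y)*sin(3*y)/6 + exp(3*y)*cos(3*y)/6 + C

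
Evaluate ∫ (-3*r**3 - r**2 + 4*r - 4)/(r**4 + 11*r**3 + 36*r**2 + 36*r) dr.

Factor the denominator: r*(r + 2)*(r + 3)*(r + 6).
Partial-fraction decomposition: -73/(9*(r + 6)) + 56/(9*(r + 3)) - 1/(r + 2) - 1/(9*r).
Integrate each term: A/(r−a) contributes A·log|r−a|.

-log(r)/9 - log(r + 2) + 56*log(r + 3)/9 - 73*log(r + 6)/9 + C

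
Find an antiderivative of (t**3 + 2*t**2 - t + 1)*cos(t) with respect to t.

Use integration by parts with u = t**3 + 2*t**2 - t + 1, dv = cos(t) dt, so v = sin(t).
Apply parts 3 times (tabular method): alternate signs, differentiate u down to 0, integrate dv up.

t**3*sin(t) + 2*t**2*sin(t) + 3*t**2*cos(t) - 7*t*sin(t) + 4*t*cos(t) - 3*sin(t) - 7*cos(t) + C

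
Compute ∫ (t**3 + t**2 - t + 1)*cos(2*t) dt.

t**3*sin(2*t)/2 + t**2*sin(2*t)/2 + 3*t**2*cos(2*t)/4 - 5*t*sin(2*t)/4 + t*cos(2*t)/2 + sin(2*t)/4 - 5*cos(2*t)/8 + C

Use integration by parts with u = t**3 + t**2 - t + 1, dv = cos(2*t) dt, so v = sin(2*t)/2.
Apply parts 3 times (tabular method): alternate signs, differentiate u down to 0, integrate dv up.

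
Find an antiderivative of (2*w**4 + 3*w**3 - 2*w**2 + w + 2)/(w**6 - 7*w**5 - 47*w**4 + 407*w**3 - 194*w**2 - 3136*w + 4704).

319*log(w - 7)/350 - 4742*log(w - 4)/5929 - 13*log(w - 2)/225 + 31*log(w + 3)/4900 - 1835*log(w + 7)/30492 + 113/(77*w - 308) + C

Factor the denominator: (w - 7)*(w - 4)**2*(w - 2)*(w + 3)*(w + 7).
Partial-fraction decomposition: -1835/(30492*(w + 7)) + 31/(4900*(w + 3)) - 13/(225*(w - 2)) - 4742/(5929*(w - 4)) - 113/(77*(w - 4)**2) + 319/(350*(w - 7)).
Integrate each term; A/(w−a) gives A·log|w−a|; A/(w−a)² gives −A/(w−a).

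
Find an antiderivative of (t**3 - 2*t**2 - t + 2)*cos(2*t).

Use integration by parts with u = t**3 - 2*t**2 - t + 2, dv = cos(2*t) dt, so v = sin(2*t)/2.
Apply parts 3 times (tabular method): alternate signs, differentiate u down to 0, integrate dv up.

t**3*sin(2*t)/2 - t**2*sin(2*t) + 3*t**2*cos(2*t)/4 - 5*t*sin(2*t)/4 - t*cos(2*t) + 3*sin(2*t)/2 - 5*cos(2*t)/8 + C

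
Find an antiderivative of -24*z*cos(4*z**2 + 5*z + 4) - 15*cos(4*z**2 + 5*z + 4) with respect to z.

-3*sin(4*z**2 + 5*z + 4) + C

Let u = 4*z**2 + 5*z + 4, so du = (8*z + 5) dz.
Rewriting, the integral becomes -3·∫ cos(u) du = -3·sin(u).
Substituting back, u = 4*z**2 + 5*z + 4.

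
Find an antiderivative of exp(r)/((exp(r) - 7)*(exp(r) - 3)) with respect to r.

Let u = e^r, du = e^r dr.
The integral becomes ∫ du/((u-3)(u-7)); decompose into partial fractions.

log(exp(r) - 7)/4 - log(exp(r) - 3)/4 + C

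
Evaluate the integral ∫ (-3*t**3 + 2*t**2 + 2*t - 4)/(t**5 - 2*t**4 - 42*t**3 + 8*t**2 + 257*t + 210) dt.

-307*log(t - 7)/1152 + 61*log(t - 3)/640 - log(t + 1)/128 - 8*log(t + 2)/45 + 137*log(t + 5)/384 + C

Factor the denominator: (t - 7)*(t - 3)*(t + 1)*(t + 2)*(t + 5).
Partial-fraction decomposition: 137/(384*(t + 5)) - 8/(45*(t + 2)) - 1/(128*(t + 1)) + 61/(640*(t - 3)) - 307/(1152*(t - 7)).
Integrate each term: A/(t−a) contributes A·log|t−a|.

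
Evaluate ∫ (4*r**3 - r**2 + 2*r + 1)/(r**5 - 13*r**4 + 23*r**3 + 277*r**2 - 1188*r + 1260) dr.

Factor the denominator: (r - 7)*(r - 6)*(r - 3)*(r - 2)*(r + 5).
Partial-fraction decomposition: -89/(1232*(r + 5)) - 33/(140*(r - 2)) + 53/(48*(r - 3)) - 841/(132*(r - 6)) + 223/(40*(r - 7)).
Integrate each term: A/(r−a) contributes A·log|r−a|.

223*log(r - 7)/40 - 841*log(r - 6)/132 + 53*log(r - 3)/48 - 33*log(r - 2)/140 - 89*log(r + 5)/1232 + C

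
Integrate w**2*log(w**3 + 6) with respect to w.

Let u = w**3 + 6, so du = (3*w**2) dw.
The integral becomes (1/3)·∫ log(u) du; integrate by parts with u′=log(u), dv′=du.

w**3*log(w**3 + 6)/3 - w**3/3 + 2*log(w**3 + 6) + C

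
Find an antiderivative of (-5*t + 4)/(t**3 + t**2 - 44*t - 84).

-31*log(t - 7)/117 - 7*log(t + 2)/18 + 17*log(t + 6)/26 + C

Factor the denominator: (t - 7)*(t + 2)*(t + 6).
Partial-fraction decomposition: 17/(26*(t + 6)) - 7/(18*(t + 2)) - 31/(117*(t - 7)).
Integrate each term: A/(t−a) contributes A·log|t−a|.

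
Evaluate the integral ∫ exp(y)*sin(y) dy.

Let I denote the integral. Integrate by parts with u = sin(y), dv = exp(y) dy, so v = exp(y): I = exp(y)*sin(y) − ∫ exp(y)*cos(y) dy.
Apply parts again with u = cos(y), dv = exp(y) dy: ∫ exp(y)*cos(y) dy = exp(y)*cos(y) + I. Substituting back brings back I: I = exp(y)*sin(y) - exp(y)*cos(y) − I.
Solving for I: (1 + 1)·I equals the remaining terms, so I = (1/2)·(exp(y)*sin(y) - exp(y)*cos(y)).

exp(y)*sin(y)/2 - exp(y)*cos(y)/2 + C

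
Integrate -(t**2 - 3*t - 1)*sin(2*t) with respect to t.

Use integration by parts with u = t**2 - 3*t - 1, dv = -sin(2*t) dt, so v = cos(2*t)/2.
Apply parts 2 times (tabular method): alternate signs, differentiate u down to 0, integrate dv up.

t**2*cos(2*t)/2 - t*sin(2*t)/2 - 3*t*cos(2*t)/2 + 3*sin(2*t)/4 - 3*cos(2*t)/4 + C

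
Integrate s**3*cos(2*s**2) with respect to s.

Let u = s², du = 2s ds; rewrite as (1/2)∫ u^1·cos(2u) du.
Now integrate by parts 1 time.

s**2*sin(2*s**2)/4 + cos(2*s**2)/8 + C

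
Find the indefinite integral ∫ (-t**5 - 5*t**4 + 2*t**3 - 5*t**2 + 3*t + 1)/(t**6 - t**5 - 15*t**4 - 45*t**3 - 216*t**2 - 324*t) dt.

-log(t)/324 - 2797*log(t - 6)/3888 - 89*log(t + 2)/208 + 269*log(t + 3)/486 - 283*log(t**2 + 9)/1404 - 617*atan(t/3)/2106 + C

Factor the denominator: t*(t - 6)*(t + 2)*(t + 3)*(t**2 + 9).
Partial-fraction decomposition: -(283*t + 617)/(702*(t**2 + 9)) + 269/(486*(t + 3)) - 89/(208*(t + 2)) - 2797/(3888*(t - 6)) - 1/(324*t).
Integrate each term; A/(t−a) gives A·log|t−a|; the (Bt+D)/(t²+p²) term gives a log and an atan.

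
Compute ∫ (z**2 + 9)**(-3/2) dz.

z/(9*sqrt(z**2 + 9)) + C

Substitute z = 3·tan(θ), so dz = 3·sec(θ)^2 dθ and the radical becomes sqrt(z**2 + 9) = 3·sec(θ) by the Pythagorean identity.
Integrate the resulting trig expression in θ, then back-substitute tan(θ) = z/3, sec(θ) = sqrt(z**2 + 9)/3 (absorbing any constant into C).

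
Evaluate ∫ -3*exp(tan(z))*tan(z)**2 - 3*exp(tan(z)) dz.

Let u = tan(z), so du = (tan(z)**2 + 1) dz.
Rewriting, the integral becomes -3·∫ e^u du = -3·e^u.
Substituting back, u = tan(z).

-3*exp(tan(z)) + C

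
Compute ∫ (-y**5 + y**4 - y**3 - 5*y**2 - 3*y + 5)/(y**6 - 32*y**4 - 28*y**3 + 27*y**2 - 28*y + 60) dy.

Factor the denominator: (y - 6)*(y - 1)*(y + 2)*(y + 5)*(y**2 + 1).
Partial-fraction decomposition: (y + 43)/(370*(y**2 + 1)) - 145/(198*(y + 5)) + 47/(360*(y + 2)) + 1/(45*(y - 1)) - 6889/(16280*(y - 6)).
Integrate each term; A/(y−a) gives A·log|y−a|; the (By+D)/(y²+p²) term gives a log and an atan.

-6889*log(y - 6)/16280 + log(y - 1)/45 + 47*log(y + 2)/360 - 145*log(y + 5)/198 + log(y**2 + 1)/740 + 43*atan(y)/370 + C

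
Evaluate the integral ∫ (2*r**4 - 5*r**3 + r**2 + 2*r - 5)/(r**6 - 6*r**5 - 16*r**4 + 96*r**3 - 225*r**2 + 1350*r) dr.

-log(r)/270 + 311*log(r - 6)/594 - 131*log(r - 5)/340 - 377*log(r + 5)/3740 - 31*log(r**2 + 9)/1836 + 43*atan(r/3)/459 + C

Factor the denominator: r*(r - 6)*(r - 5)*(r + 5)*(r**2 + 9).
Partial-fraction decomposition: -(31*r - 258)/(918*(r**2 + 9)) - 377/(3740*(r + 5)) - 131/(340*(r - 5)) + 311/(594*(r - 6)) - 1/(270*r).
Integrate each term; A/(r−a) gives A·log|r−a|; the (Br+D)/(r²+p²) term gives a log and an atan.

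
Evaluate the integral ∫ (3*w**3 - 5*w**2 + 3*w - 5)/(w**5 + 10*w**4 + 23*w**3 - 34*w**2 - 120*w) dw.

Factor the denominator: w*(w - 2)*(w + 3)*(w + 4)*(w + 5).
Partial-fraction decomposition: -52/(7*(w + 5)) + 289/(24*(w + 4)) - 14/(3*(w + 3)) + 1/(84*(w - 2)) + 1/(24*w).
Integrate each term: A/(w−a) contributes A·log|w−a|.

log(w)/24 + log(w - 2)/84 - 14*log(w + 3)/3 + 289*log(w + 4)/24 - 52*log(w + 5)/7 + C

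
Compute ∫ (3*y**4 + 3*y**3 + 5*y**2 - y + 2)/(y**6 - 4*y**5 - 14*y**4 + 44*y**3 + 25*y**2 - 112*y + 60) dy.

593*log(y - 5)/672 - 23*log(y - 2)/15 + 19*log(y - 1)/24 + 4*log(y + 2)/21 - 53*log(y + 3)/160 - 1/(4*y - 4) + C

Factor the denominator: (y - 5)*(y - 2)*(y - 1)**2*(y + 2)*(y + 3).
Partial-fraction decomposition: -53/(160*(y + 3)) + 4/(21*(y + 2)) + 19/(24*(y - 1)) + 1/(4*(y - 1)**2) - 23/(15*(y - 2)) + 593/(672*(y - 5)).
Integrate each term; A/(y−a) gives A·log|y−a|; A/(y−a)² gives −A/(y−a).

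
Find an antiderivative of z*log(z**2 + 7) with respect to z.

z**2*log(z**2 + 7)/2 - z**2/2 + 7*log(z**2 + 7)/2 + C

Let u = z**2 + 7, so du = (2*z) dz.
The integral becomes (1/2)·∫ log(u) du; integrate by parts with u′=log(u), dv′=du.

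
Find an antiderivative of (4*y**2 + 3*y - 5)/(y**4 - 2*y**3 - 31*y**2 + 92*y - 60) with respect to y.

5*log(y - 5)/6 - 17*log(y - 2)/24 + log(y - 1)/14 - 11*log(y + 6)/56 + C

Factor the denominator: (y - 5)*(y - 2)*(y - 1)*(y + 6).
Partial-fraction decomposition: -11/(56*(y + 6)) + 1/(14*(y - 1)) - 17/(24*(y - 2)) + 5/(6*(y - 5)).
Integrate each term: A/(y−a) contributes A·log|y−a|.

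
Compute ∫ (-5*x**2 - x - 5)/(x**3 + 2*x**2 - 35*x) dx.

log(x)/7 - 9*log(x - 5)/4 - 81*log(x + 7)/28 + C

Factor the denominator: x*(x - 5)*(x + 7).
Partial-fraction decomposition: -81/(28*(x + 7)) - 9/(4*(x - 5)) + 1/(7*x).
Integrate each term: A/(x−a) contributes A·log|x−a|.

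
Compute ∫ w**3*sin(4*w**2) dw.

-w**2*cos(4*w**2)/8 + sin(4*w**2)/32 + C

Let u = w², du = 2w dw; rewrite as (1/2)∫ u^1·sin(4u) du.
Now integrate by parts 1 time.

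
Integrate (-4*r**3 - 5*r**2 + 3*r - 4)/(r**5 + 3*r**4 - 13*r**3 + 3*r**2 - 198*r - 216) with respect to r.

Factor the denominator: (r - 4)*(r + 1)*(r + 6)*(r**2 + 9).
Partial-fraction decomposition: -(359*r + 6486)/(5625*(r**2 + 9)) + 331/(1125*(r + 6)) + 4/(125*(r + 1)) - 164/(625*(r - 4)).
Integrate each term; A/(r−a) gives A·log|r−a|; the (Br+D)/(r²+p²) term gives a log and an atan.

-164*log(r - 4)/625 + 4*log(r + 1)/125 + 331*log(r + 6)/1125 - 359*log(r**2 + 9)/11250 - 2162*atan(r/3)/5625 + C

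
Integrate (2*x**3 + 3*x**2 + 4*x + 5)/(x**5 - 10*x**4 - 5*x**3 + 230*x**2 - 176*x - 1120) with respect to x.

Factor the denominator: (x - 7)*(x - 5)*(x - 4)*(x + 2)*(x + 4).
Partial-fraction decomposition: -91/(1584*(x + 4)) + 1/(108*(x + 2)) + 197/(144*(x - 4)) - 25/(9*(x - 5)) + 433/(297*(x - 7)).
Integrate each term: A/(x−a) contributes A·log|x−a|.

433*log(x - 7)/297 - 25*log(x - 5)/9 + 197*log(x - 4)/144 + log(x + 2)/108 - 91*log(x + 4)/1584 + C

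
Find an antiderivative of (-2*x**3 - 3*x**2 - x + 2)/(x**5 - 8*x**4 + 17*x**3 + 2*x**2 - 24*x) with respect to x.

-log(x)/12 - 89*log(x - 4)/20 + 41*log(x - 3)/6 - 7*log(x - 2)/3 + log(x + 1)/30 + C

Factor the denominator: x*(x - 4)*(x - 3)*(x - 2)*(x + 1).
Partial-fraction decomposition: 1/(30*(x + 1)) - 7/(3*(x - 2)) + 41/(6*(x - 3)) - 89/(20*(x - 4)) - 1/(12*x).
Integrate each term: A/(x−a) contributes A·log|x−a|.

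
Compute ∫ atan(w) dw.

w*atan(w) - log(w**2 + 1)/2 + C

Use integration by parts with u = arctan(w), dv = dw.
Then du = 1/(w**2 + 1) dw.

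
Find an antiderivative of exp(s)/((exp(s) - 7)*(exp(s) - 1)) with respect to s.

log(exp(s) - 7)/6 - log(exp(s) - 1)/6 + C

Let u = e^s, du = e^s ds.
The integral becomes ∫ du/((u-1)(u-7)); decompose into partial fractions.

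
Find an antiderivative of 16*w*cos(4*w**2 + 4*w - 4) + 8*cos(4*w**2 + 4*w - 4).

Let u = 4*w**2 + 4*w - 4, so du = (8*w + 4) dw.
Rewriting, the integral becomes 2·∫ cos(u) du = 2·sin(u).
Substituting back, u = 4*w**2 + 4*w - 4.

2*sin(4*w**2 + 4*w - 4) + C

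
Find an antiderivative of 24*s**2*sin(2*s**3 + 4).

Let u = 2*s**3 + 4, so du = (6*s**2) ds.
Rewriting, the integral becomes 4·∫ sin(u) du = 4·-cos(u).
Substituting back, u = 2*s**3 + 4.

-4*cos(2*s**3 + 4) + C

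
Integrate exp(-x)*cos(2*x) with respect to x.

Let I denote the integral. Integrate by parts with u = cos(2*x), dv = exp(-x) dx, so v = -exp(-x): I = -exp(-x)*cos(2*x) − 2·∫ exp(-x)*sin(2*x) dx.
Apply parts again with u = sin(2*x), dv = exp(-x) dx: ∫ exp(-x)*sin(2*x) dx = -exp(-x)*sin(2*x) + 2·I. Substituting back brings back I: I = 2*exp(-x)*sin(2*x) - exp(-x)*cos(2*x) − 4·I.
Solving for I: (1 + 4)·I equals the remaining terms, so I = (1/5)·(2*exp(-x)*sin(2*x) - exp(-x)*cos(2*x)).

2*exp(-x)*sin(2*x)/5 - exp(-x)*cos(2*x)/5 + C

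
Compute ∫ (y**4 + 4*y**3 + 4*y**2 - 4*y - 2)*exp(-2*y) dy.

(-2*y**4 - 12*y**3 - 26*y**2 - 18*y - 5)*exp(-2*y)/4 + C

Use integration by parts with u = y**4 + 4*y**3 + 4*y**2 - 4*y - 2, dv = exp(-2*y) dy, so v = -exp(-2*y)/2.
Apply parts 4 times (tabular method): alternate signs, differentiate u down to 0, integrate dv up.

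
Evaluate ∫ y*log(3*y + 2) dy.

Use integration by parts with u = log(3*y + 2), dv = y dy.
Then du = 3/(3*y + 2) dy and v = y**2/2.

y**2*log(3*y + 2)/2 - y**2/4 + y/3 - 2*log(3*y + 2)/9 + C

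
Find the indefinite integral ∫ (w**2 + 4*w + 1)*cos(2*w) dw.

w**2*sin(2*w)/2 + 2*w*sin(2*w) + w*cos(2*w)/2 + sin(2*w)/4 + cos(2*w) + C

Use integration by parts with u = w**2 + 4*w + 1, dv = cos(2*w) dw, so v = sin(2*w)/2.
Apply parts 2 times (tabular method): alternate signs, differentiate u down to 0, integrate dv up.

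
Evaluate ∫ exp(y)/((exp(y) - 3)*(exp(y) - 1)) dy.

Let u = e^y, du = e^y dy.
The integral becomes ∫ du/((u-3)(u-1)); decompose into partial fractions.

log(exp(y) - 3)/2 - log(exp(y) - 1)/2 + C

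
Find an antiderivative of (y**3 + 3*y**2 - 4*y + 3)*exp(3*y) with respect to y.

(9*y**3 + 18*y**2 - 48*y + 43)*exp(3*y)/27 + C

Use integration by parts with u = y**3 + 3*y**2 - 4*y + 3, dv = exp(3*y) dy, so v = exp(3*y)/3.
Apply parts 3 times (tabular method): alternate signs, differentiate u down to 0, integrate dv up.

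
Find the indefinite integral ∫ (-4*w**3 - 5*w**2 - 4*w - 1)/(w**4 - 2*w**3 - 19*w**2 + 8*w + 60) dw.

Factor the denominator: (w - 5)*(w - 2)*(w + 2)*(w + 3).
Partial-fraction decomposition: -37/(20*(w + 3)) + 19/(28*(w + 2)) + 61/(60*(w - 2)) - 323/(84*(w - 5)).
Integrate each term: A/(w−a) contributes A·log|w−a|.

-323*log(w - 5)/84 + 61*log(w - 2)/60 + 19*log(w + 2)/28 - 37*log(w + 3)/20 + C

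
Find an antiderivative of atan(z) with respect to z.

Use integration by parts with u = arctan(z), dv = dz.
Then du = 1/(z**2 + 1) dz.

z*atan(z) - log(z**2 + 1)/2 + C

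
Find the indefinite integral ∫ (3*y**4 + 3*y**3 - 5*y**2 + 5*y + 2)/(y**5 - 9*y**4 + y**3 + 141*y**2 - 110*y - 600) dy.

-7339*log(y - 5)/392 + 451*log(y - 4)/21 + 2*log(y + 2)/147 + 13*log(y + 3)/56 - 269/(7*y - 35) + C

Factor the denominator: (y - 5)**2*(y - 4)*(y + 2)*(y + 3).
Partial-fraction decomposition: 13/(56*(y + 3)) + 2/(147*(y + 2)) + 451/(21*(y - 4)) - 7339/(392*(y - 5)) + 269/(7*(y - 5)**2).
Integrate each term; A/(y−a) gives A·log|y−a|; A/(y−a)² gives −A/(y−a).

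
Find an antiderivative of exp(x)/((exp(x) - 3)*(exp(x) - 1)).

Let u = e^x, du = e^x dx.
The integral becomes ∫ du/((u-1)(u-3)); decompose into partial fractions.

log(exp(x) - 3)/2 - log(exp(x) - 1)/2 + C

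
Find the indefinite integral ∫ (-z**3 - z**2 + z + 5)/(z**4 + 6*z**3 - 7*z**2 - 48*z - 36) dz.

Factor the denominator: (z - 3)*(z + 1)*(z + 2)*(z + 6).
Partial-fraction decomposition: -179/(180*(z + 6)) + 7/(20*(z + 2)) - 1/(5*(z + 1)) - 7/(45*(z - 3)).
Integrate each term: A/(z−a) contributes A·log|z−a|.

-7*log(z - 3)/45 - log(z + 1)/5 + 7*log(z + 2)/20 - 179*log(z + 6)/180 + C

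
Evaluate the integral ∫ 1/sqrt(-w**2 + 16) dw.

asin(w/4) + C

Substitute w = 4·sin(θ), so dw = 4·cos(θ) dθ and the radical becomes sqrt(-w**2 + 16) = 4·cos(θ) by the Pythagorean identity.
Integrate the resulting trig expression in θ, then back-substitute θ = asin(w/4), sin(θ) = w/4, cos(θ) = sqrt(-w**2 + 16)/4 (absorbing any constant into C).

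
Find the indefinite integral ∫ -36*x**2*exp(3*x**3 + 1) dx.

Let u = 3*x**3 + 1, so du = (9*x**2) dx.
Rewriting, the integral becomes -4·∫ e^u du = -4·e^u.
Substituting back, u = 3*x**3 + 1.

-4*exp(3*x**3 + 1) + C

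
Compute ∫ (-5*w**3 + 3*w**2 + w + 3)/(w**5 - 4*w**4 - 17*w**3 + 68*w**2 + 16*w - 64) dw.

Factor the denominator: (w - 4)**2*(w - 1)*(w + 1)*(w + 4).
Partial-fraction decomposition: 367/(960*(w + 4)) - 1/(15*(w + 1)) + 1/(45*(w - 1)) - 973/(2880*(w - 4)) - 53/(24*(w - 4)**2).
Integrate each term; A/(w−a) gives A·log|w−a|; A/(w−a)² gives −A/(w−a).

-973*log(w - 4)/2880 + log(w - 1)/45 - log(w + 1)/15 + 367*log(w + 4)/960 + 53/(24*w - 96) + C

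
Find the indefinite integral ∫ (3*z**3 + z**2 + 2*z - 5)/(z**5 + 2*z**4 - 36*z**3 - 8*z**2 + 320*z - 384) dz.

Factor the denominator: (z - 4)*(z - 2)**2*(z + 4)*(z + 6).
Partial-fraction decomposition: -629/(1280*(z + 6)) + 21/(64*(z + 4)) - 127/(256*(z - 2)) - 9/(32*(z - 2)**2) + 211/(320*(z - 4)).
Integrate each term; A/(z−a) gives A·log|z−a|; A/(z−a)² gives −A/(z−a).

211*log(z - 4)/320 - 127*log(z - 2)/256 + 21*log(z + 4)/64 - 629*log(z + 6)/1280 + 9/(32*z - 64) + C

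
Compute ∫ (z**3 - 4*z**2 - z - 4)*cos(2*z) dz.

z**3*sin(2*z)/2 - 2*z**2*sin(2*z) + 3*z**2*cos(2*z)/4 - 5*z*sin(2*z)/4 - 2*z*cos(2*z) - sin(2*z) - 5*cos(2*z)/8 + C

Use integration by parts with u = z**3 - 4*z**2 - z - 4, dv = cos(2*z) dz, so v = sin(2*z)/2.
Apply parts 3 times (tabular method): alternate signs, differentiate u down to 0, integrate dv up.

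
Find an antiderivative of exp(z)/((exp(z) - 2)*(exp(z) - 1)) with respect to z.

Let u = e^z, du = e^z dz.
The integral becomes ∫ du/((u-2)(u-1)); decompose into partial fractions.

log(exp(z) - 2) - log(exp(z) - 1) + C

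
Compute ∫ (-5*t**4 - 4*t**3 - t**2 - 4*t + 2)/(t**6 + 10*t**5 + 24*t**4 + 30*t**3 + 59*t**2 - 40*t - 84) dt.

-3*log(t - 1)/80 - log(t + 1)/30 - 73*log(t + 3)/104 + 2663*log(t + 7)/2544 - 472*log(t**2 + 4)/3445 + 389*atan(t/2)/3445 + C

Factor the denominator: (t - 1)*(t + 1)*(t + 3)*(t + 7)*(t**2 + 4).
Partial-fraction decomposition: -2*(472*t - 389)/(3445*(t**2 + 4)) + 2663/(2544*(t + 7)) - 73/(104*(t + 3)) - 1/(30*(t + 1)) - 3/(80*(t - 1)).
Integrate each term; A/(t−a) gives A·log|t−a|; the (Bt+D)/(t²+p²) term gives a log and an atan.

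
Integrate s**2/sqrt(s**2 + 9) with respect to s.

s*sqrt(s**2 + 9)/2 - 9*log(s + sqrt(s**2 + 9))/2 + C

Substitute s = 3·tan(θ), so ds = 3·sec(θ)^2 dθ and the radical becomes sqrt(s**2 + 9) = 3·sec(θ) by the Pythagorean identity.
Integrate the resulting trig expression in θ, then back-substitute tan(θ) = s/3, sec(θ) = sqrt(s**2 + 9)/3 (absorbing any constant into C).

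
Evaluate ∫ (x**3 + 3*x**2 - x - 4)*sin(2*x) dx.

Use integration by parts with u = x**3 + 3*x**2 - x - 4, dv = sin(2*x) dx, so v = -cos(2*x)/2.
Apply parts 3 times (tabular method): alternate signs, differentiate u down to 0, integrate dv up.

-x**3*cos(2*x)/2 + 3*x**2*sin(2*x)/4 - 3*x**2*cos(2*x)/2 + 3*x*sin(2*x)/2 + 5*x*cos(2*x)/4 - 5*sin(2*x)/8 + 11*cos(2*x)/4 + C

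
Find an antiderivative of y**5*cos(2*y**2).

y**4*sin(2*y**2)/4 + y**2*cos(2*y**2)/4 - sin(2*y**2)/8 + C

Let u = y², du = 2y dy; rewrite as (1/2)∫ u^2·cos(2u) du.
Now integrate by parts 2 times.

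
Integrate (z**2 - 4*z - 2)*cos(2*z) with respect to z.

Use integration by parts with u = z**2 - 4*z - 2, dv = cos(2*z) dz, so v = sin(2*z)/2.
Apply parts 2 times (tabular method): alternate signs, differentiate u down to 0, integrate dv up.

z**2*sin(2*z)/2 - 2*z*sin(2*z) + z*cos(2*z)/2 - 5*sin(2*z)/4 - cos(2*z) + C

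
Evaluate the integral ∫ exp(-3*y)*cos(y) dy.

exp(-3*y)*sin(y)/10 - 3*exp(-3*y)*cos(y)/10 + C

Let I denote the integral. Integrate by parts with u = cos(y), dv = exp(-3*y) dy, so v = -exp(-3*y)/3: I = -exp(-3*y)*cos(y)/3 − (1/3)·∫ exp(-3*y)*sin(y) dy.
Apply parts again with u = sin(y), dv = exp(-3*y) dy: ∫ exp(-3*y)*sin(y) dy = -exp(-3*y)*sin(y)/3 + (1/3)·I. Substituting back brings back I: I = exp(-3*y)*sin(y)/9 - exp(-3*y)*cos(y)/3 − (1/9)·I.
Solving for I: (1 + 1/9)·I equals the remaining terms, so I = (9/10)·(exp(-3*y)*sin(y)/9 - exp(-3*y)*cos(y)/3).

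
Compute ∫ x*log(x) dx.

Use integration by parts with u = log(x), dv = x dx.
Then du = 1/x dx and v = x**2/2.

x**2*log(x)/2 - x**2/4 + C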